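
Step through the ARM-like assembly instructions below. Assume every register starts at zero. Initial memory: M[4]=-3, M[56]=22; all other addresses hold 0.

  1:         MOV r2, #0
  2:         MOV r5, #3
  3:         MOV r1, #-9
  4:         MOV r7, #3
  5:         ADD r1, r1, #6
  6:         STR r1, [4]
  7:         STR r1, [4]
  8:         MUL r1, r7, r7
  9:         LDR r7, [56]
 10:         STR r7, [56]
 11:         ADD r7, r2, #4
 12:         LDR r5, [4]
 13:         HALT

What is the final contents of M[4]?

-3

MOV r2, #0 → r2=0
MOV r5, #3 → r5=3
MOV r1, #-9 → r1=-9
MOV r7, #3 → r7=3
ADD r1, r1, #6 → r1=(-9)+6=-3
STR r1, [4] → M[4]=-3
STR r1, [4] → M[4]=-3
MUL r1, r7, r7 → r1=3*3=9
LDR r7, [56] → r7=M[56]=22
STR r7, [56] → M[56]=22
ADD r7, r2, #4 → r7=0+4=4
LDR r5, [4] → r5=M[4]=-3
halt.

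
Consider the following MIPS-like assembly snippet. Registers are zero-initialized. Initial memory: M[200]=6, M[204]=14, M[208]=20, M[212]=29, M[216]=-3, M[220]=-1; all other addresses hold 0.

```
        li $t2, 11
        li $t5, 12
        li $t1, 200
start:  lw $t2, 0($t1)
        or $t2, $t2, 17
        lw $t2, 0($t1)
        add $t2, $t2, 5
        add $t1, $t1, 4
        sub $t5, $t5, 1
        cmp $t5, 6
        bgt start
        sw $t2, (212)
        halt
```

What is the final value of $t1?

224

li $t2, 11 → $t2=11
li $t5, 12 → $t5=12
li $t1, 200 → $t1=200
lw $t2, 0($t1) → $t2=M[200]=6
or $t2, $t2, 17 → $t2=6|17=23
lw $t2, 0($t1) → $t2=M[200]=6
add $t2, $t2, 5 → $t2=6+5=11
add $t1, $t1, 4 → $t1=200+4=204
sub $t5, $t5, 1 → $t5=12-1=11
cmp $t5, 6  (cmp 11,6)
bgt start: taken
lw $t2, 0($t1) → $t2=M[204]=14
or $t2, $t2, 17 → $t2=14|17=31
lw $t2, 0($t1) → $t2=M[204]=14
add $t2, $t2, 5 → $t2=14+5=19
add $t1, $t1, 4 → $t1=204+4=208
sub $t5, $t5, 1 → $t5=11-1=10
cmp $t5, 6  (cmp 10,6)
bgt start: taken
lw $t2, 0($t1) → $t2=M[208]=20
or $t2, $t2, 17 → $t2=20|17=21
lw $t2, 0($t1) → $t2=M[208]=20
add $t2, $t2, 5 → $t2=20+5=25
add $t1, $t1, 4 → $t1=208+4=212
sub $t5, $t5, 1 → $t5=10-1=9
cmp $t5, 6  (cmp 9,6)
bgt start: taken
lw $t2, 0($t1) → $t2=M[212]=29
or $t2, $t2, 17 → $t2=29|17=29
lw $t2, 0($t1) → $t2=M[212]=29
add $t2, $t2, 5 → $t2=29+5=34
add $t1, $t1, 4 → $t1=212+4=216
sub $t5, $t5, 1 → $t5=9-1=8
cmp $t5, 6  (cmp 8,6)
bgt start: taken
lw $t2, 0($t1) → $t2=M[216]=-3
or $t2, $t2, 17 → $t2=(-3)|17=-3
lw $t2, 0($t1) → $t2=M[216]=-3
add $t2, $t2, 5 → $t2=(-3)+5=2
add $t1, $t1, 4 → $t1=216+4=220
sub $t5, $t5, 1 → $t5=8-1=7
cmp $t5, 6  (cmp 7,6)
bgt start: taken
lw $t2, 0($t1) → $t2=M[220]=-1
or $t2, $t2, 17 → $t2=(-1)|17=-1
lw $t2, 0($t1) → $t2=M[220]=-1
add $t2, $t2, 5 → $t2=(-1)+5=4
add $t1, $t1, 4 → $t1=220+4=224
sub $t5, $t5, 1 → $t5=7-1=6
cmp $t5, 6  (cmp 6,6)
bgt start: not taken
sw $t2, (212) → M[212]=4
halt.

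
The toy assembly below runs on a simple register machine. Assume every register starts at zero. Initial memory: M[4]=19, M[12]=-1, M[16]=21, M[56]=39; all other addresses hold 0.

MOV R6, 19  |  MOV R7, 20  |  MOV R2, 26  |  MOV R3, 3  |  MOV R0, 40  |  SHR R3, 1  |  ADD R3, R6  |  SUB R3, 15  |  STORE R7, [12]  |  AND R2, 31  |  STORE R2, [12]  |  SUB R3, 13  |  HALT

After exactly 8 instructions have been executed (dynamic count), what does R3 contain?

5

after MOV R6, 19: R6=19
after MOV R7, 20: R7=20
after MOV R2, 26: R2=26
after MOV R3, 3: R3=3
after MOV R0, 40: R0=40
after SHR R3, 1: R3=3>>1=1
after ADD R3, R6: R3=1+19=20
after SUB R3, 15: R3=20-15=5
After step 8: R3 = 5.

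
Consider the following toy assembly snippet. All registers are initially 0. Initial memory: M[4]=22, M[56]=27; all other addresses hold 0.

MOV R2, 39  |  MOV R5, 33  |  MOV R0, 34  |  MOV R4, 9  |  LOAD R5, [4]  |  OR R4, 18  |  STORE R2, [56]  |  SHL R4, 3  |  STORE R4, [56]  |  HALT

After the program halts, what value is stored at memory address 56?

216

R2=39
R5=33
R0=34
R4=9
R5=M[4]=22
R4=9|18=27
STORE R2, [56] → M[56]=39
R4=27<<3=216
STORE R4, [56] → M[56]=216
halt.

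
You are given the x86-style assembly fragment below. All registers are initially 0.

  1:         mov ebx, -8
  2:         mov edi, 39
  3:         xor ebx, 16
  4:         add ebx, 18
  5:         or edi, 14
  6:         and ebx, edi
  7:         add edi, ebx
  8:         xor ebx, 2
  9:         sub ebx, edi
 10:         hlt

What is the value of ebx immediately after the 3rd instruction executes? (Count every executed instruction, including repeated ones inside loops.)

-24

mov ebx, -8 → ebx=-8
mov edi, 39 → edi=39
xor ebx, 16 → ebx=(-8)^16=-24
After step 3: ebx = -24.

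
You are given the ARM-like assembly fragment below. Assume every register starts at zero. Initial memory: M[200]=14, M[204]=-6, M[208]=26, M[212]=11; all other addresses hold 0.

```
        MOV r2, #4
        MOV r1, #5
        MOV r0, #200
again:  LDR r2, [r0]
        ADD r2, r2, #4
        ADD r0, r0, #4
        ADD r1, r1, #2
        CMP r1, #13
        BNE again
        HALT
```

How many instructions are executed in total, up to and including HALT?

after MOV r2, #4: r2=4
after MOV r1, #5: r1=5
after MOV r0, #200: r0=200
after LDR r2, [r0]: r2=M[200]=14
after ADD r2, r2, #4: r2=14+4=18
after ADD r0, r0, #4: r0=200+4=204
after ADD r1, r1, #2: r1=5+2=7
CMP r1, #13  (cmp 7,13)
BNE again: taken
after LDR r2, [r0]: r2=M[204]=-6
after ADD r2, r2, #4: r2=(-6)+4=-2
after ADD r0, r0, #4: r0=204+4=208
after ADD r1, r1, #2: r1=7+2=9
CMP r1, #13  (cmp 9,13)
BNE again: taken
after LDR r2, [r0]: r2=M[208]=26
after ADD r2, r2, #4: r2=26+4=30
after ADD r0, r0, #4: r0=208+4=212
after ADD r1, r1, #2: r1=9+2=11
CMP r1, #13  (cmp 11,13)
BNE again: taken
after LDR r2, [r0]: r2=M[212]=11
after ADD r2, r2, #4: r2=11+4=15
after ADD r0, r0, #4: r0=212+4=216
after ADD r1, r1, #2: r1=11+2=13
CMP r1, #13  (cmp 13,13)
BNE again: not taken
halt.
Total executed instructions: 28.

28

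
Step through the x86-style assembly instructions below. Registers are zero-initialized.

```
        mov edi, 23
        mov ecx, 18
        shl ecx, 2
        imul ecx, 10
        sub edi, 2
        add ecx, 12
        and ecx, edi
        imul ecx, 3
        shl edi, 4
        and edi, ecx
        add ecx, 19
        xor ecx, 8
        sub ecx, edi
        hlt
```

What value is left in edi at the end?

16

after mov edi, 23: edi=23
after mov ecx, 18: ecx=18
after shl ecx, 2: ecx=18<<2=72
after imul ecx, 10: ecx=72*10=720
after sub edi, 2: edi=23-2=21
after add ecx, 12: ecx=720+12=732
after and ecx, edi: ecx=732&21=20
after imul ecx, 3: ecx=20*3=60
after shl edi, 4: edi=21<<4=336
after and edi, ecx: edi=336&60=16
after add ecx, 19: ecx=60+19=79
after xor ecx, 8: ecx=79^8=71
after sub ecx, edi: ecx=71-16=55
halt.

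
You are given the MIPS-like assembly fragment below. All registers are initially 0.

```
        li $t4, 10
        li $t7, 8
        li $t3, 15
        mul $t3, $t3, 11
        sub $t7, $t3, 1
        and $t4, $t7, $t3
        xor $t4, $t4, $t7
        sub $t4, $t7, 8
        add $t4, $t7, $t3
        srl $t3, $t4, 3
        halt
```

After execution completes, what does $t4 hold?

after li $t4, 10: $t4=10
after li $t7, 8: $t7=8
after li $t3, 15: $t3=15
after mul $t3, $t3, 11: $t3=15*11=165
after sub $t7, $t3, 1: $t7=165-1=164
after and $t4, $t7, $t3: $t4=164&165=164
after xor $t4, $t4, $t7: $t4=164^164=0
after sub $t4, $t7, 8: $t4=164-8=156
after add $t4, $t7, $t3: $t4=164+165=329
after srl $t3, $t4, 3: $t3=329>>3=41
halt.

329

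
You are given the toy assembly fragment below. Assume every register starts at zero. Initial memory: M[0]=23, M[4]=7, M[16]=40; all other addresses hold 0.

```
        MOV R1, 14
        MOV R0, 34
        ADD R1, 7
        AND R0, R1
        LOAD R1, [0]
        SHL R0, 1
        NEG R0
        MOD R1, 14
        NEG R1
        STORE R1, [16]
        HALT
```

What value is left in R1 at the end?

after MOV R1, 14: R1=14
after MOV R0, 34: R0=34
after ADD R1, 7: R1=14+7=21
after AND R0, R1: R0=34&21=0
after LOAD R1, [0]: R1=M[0]=23
after SHL R0, 1: R0=0<<1=0
after NEG R0: R0=-(0)=0
after MOD R1, 14: R1=23%14=9
after NEG R1: R1=-(9)=-9
STORE R1, [16] → M[16]=-9
halt.

-9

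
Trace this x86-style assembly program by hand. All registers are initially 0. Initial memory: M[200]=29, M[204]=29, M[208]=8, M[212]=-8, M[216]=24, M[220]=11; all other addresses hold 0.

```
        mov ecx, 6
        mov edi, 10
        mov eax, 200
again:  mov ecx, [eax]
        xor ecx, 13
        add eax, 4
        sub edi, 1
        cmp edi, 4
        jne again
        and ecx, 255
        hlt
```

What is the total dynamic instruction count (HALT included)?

41

mov ecx, 6 → ecx=6
mov edi, 10 → edi=10
mov eax, 200 → eax=200
mov ecx, [eax] → ecx=M[200]=29
xor ecx, 13 → ecx=29^13=16
add eax, 4 → eax=200+4=204
sub edi, 1 → edi=10-1=9
cmp edi, 4  (cmp 9,4)
jne again: taken
mov ecx, [eax] → ecx=M[204]=29
xor ecx, 13 → ecx=29^13=16
add eax, 4 → eax=204+4=208
sub edi, 1 → edi=9-1=8
cmp edi, 4  (cmp 8,4)
jne again: taken
mov ecx, [eax] → ecx=M[208]=8
xor ecx, 13 → ecx=8^13=5
add eax, 4 → eax=208+4=212
sub edi, 1 → edi=8-1=7
cmp edi, 4  (cmp 7,4)
jne again: taken
mov ecx, [eax] → ecx=M[212]=-8
xor ecx, 13 → ecx=(-8)^13=-11
add eax, 4 → eax=212+4=216
sub edi, 1 → edi=7-1=6
cmp edi, 4  (cmp 6,4)
jne again: taken
mov ecx, [eax] → ecx=M[216]=24
xor ecx, 13 → ecx=24^13=21
add eax, 4 → eax=216+4=220
sub edi, 1 → edi=6-1=5
cmp edi, 4  (cmp 5,4)
jne again: taken
mov ecx, [eax] → ecx=M[220]=11
xor ecx, 13 → ecx=11^13=6
add eax, 4 → eax=220+4=224
sub edi, 1 → edi=5-1=4
cmp edi, 4  (cmp 4,4)
jne again: not taken
and ecx, 255 → ecx=6&255=6
halt.
Total executed instructions: 41.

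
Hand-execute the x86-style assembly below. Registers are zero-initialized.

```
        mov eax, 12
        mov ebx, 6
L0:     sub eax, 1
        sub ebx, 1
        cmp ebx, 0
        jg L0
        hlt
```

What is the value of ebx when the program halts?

0

after mov eax, 12: eax=12
after mov ebx, 6: ebx=6
after sub eax, 1: eax=12-1=11
after sub ebx, 1: ebx=6-1=5
cmp ebx, 0  (cmp 5,0)
jg L0: taken
after sub eax, 1: eax=11-1=10
after sub ebx, 1: ebx=5-1=4
cmp ebx, 0  (cmp 4,0)
jg L0: taken
after sub eax, 1: eax=10-1=9
after sub ebx, 1: ebx=4-1=3
cmp ebx, 0  (cmp 3,0)
jg L0: taken
after sub eax, 1: eax=9-1=8
after sub ebx, 1: ebx=3-1=2
cmp ebx, 0  (cmp 2,0)
jg L0: taken
after sub eax, 1: eax=8-1=7
after sub ebx, 1: ebx=2-1=1
cmp ebx, 0  (cmp 1,0)
jg L0: taken
after sub eax, 1: eax=7-1=6
after sub ebx, 1: ebx=1-1=0
cmp ebx, 0  (cmp 0,0)
jg L0: not taken
halt.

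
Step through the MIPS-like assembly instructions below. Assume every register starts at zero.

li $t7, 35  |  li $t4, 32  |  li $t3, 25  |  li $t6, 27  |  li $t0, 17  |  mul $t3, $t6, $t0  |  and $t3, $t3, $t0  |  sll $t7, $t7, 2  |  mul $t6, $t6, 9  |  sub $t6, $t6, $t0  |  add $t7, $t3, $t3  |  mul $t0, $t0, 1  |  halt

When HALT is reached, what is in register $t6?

after li $t7, 35: $t7=35
after li $t4, 32: $t4=32
after li $t3, 25: $t3=25
after li $t6, 27: $t6=27
after li $t0, 17: $t0=17
after mul $t3, $t6, $t0: $t3=27*17=459
after and $t3, $t3, $t0: $t3=459&17=1
after sll $t7, $t7, 2: $t7=35<<2=140
after mul $t6, $t6, 9: $t6=27*9=243
after sub $t6, $t6, $t0: $t6=243-17=226
after add $t7, $t3, $t3: $t7=1+1=2
after mul $t0, $t0, 1: $t0=17*1=17
halt.

226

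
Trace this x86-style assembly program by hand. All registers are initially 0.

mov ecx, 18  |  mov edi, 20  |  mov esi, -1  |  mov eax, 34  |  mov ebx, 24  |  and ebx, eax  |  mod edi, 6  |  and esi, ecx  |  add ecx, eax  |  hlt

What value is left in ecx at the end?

52

after mov ecx, 18: ecx=18
after mov edi, 20: edi=20
after mov esi, -1: esi=-1
after mov eax, 34: eax=34
after mov ebx, 24: ebx=24
after and ebx, eax: ebx=24&34=0
after mod edi, 6: edi=20%6=2
after and esi, ecx: esi=(-1)&18=18
after add ecx, eax: ecx=18+34=52
halt.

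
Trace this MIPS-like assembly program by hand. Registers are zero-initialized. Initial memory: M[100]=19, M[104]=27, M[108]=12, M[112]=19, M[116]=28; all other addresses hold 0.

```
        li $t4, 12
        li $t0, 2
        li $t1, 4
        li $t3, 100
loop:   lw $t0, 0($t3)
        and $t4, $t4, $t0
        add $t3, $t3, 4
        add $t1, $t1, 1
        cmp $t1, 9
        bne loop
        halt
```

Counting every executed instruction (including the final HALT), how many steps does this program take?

$t4=12
$t0=2
$t1=4
$t3=100
$t0=M[100]=19
$t4=12&19=0
$t3=100+4=104
$t1=4+1=5
cmp $t1, 9  (cmp 5,9)
bne loop: taken
$t0=M[104]=27
$t4=0&27=0
$t3=104+4=108
$t1=5+1=6
cmp $t1, 9  (cmp 6,9)
bne loop: taken
$t0=M[108]=12
$t4=0&12=0
$t3=108+4=112
$t1=6+1=7
cmp $t1, 9  (cmp 7,9)
bne loop: taken
$t0=M[112]=19
$t4=0&19=0
$t3=112+4=116
$t1=7+1=8
cmp $t1, 9  (cmp 8,9)
bne loop: taken
$t0=M[116]=28
$t4=0&28=0
$t3=116+4=120
$t1=8+1=9
cmp $t1, 9  (cmp 9,9)
bne loop: not taken
halt.
Total executed instructions: 35.

35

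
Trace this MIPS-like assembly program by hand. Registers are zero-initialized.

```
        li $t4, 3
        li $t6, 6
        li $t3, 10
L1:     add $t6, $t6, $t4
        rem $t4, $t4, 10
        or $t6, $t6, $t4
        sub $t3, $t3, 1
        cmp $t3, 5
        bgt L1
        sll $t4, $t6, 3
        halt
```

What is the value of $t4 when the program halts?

216

li $t4, 3 → $t4=3
li $t6, 6 → $t6=6
li $t3, 10 → $t3=10
add $t6, $t6, $t4 → $t6=6+3=9
rem $t4, $t4, 10 → $t4=3%10=3
or $t6, $t6, $t4 → $t6=9|3=11
sub $t3, $t3, 1 → $t3=10-1=9
cmp $t3, 5  (cmp 9,5)
bgt L1: taken
add $t6, $t6, $t4 → $t6=11+3=14
rem $t4, $t4, 10 → $t4=3%10=3
or $t6, $t6, $t4 → $t6=14|3=15
sub $t3, $t3, 1 → $t3=9-1=8
cmp $t3, 5  (cmp 8,5)
bgt L1: taken
add $t6, $t6, $t4 → $t6=15+3=18
rem $t4, $t4, 10 → $t4=3%10=3
or $t6, $t6, $t4 → $t6=18|3=19
sub $t3, $t3, 1 → $t3=8-1=7
cmp $t3, 5  (cmp 7,5)
bgt L1: taken
add $t6, $t6, $t4 → $t6=19+3=22
rem $t4, $t4, 10 → $t4=3%10=3
or $t6, $t6, $t4 → $t6=22|3=23
sub $t3, $t3, 1 → $t3=7-1=6
cmp $t3, 5  (cmp 6,5)
bgt L1: taken
add $t6, $t6, $t4 → $t6=23+3=26
rem $t4, $t4, 10 → $t4=3%10=3
or $t6, $t6, $t4 → $t6=26|3=27
sub $t3, $t3, 1 → $t3=6-1=5
cmp $t3, 5  (cmp 5,5)
bgt L1: not taken
sll $t4, $t6, 3 → $t4=27<<3=216
halt.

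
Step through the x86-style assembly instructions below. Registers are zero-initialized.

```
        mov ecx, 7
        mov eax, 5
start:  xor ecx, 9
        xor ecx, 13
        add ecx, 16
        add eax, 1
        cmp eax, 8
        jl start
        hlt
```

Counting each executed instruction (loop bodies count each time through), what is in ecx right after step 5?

mov ecx, 7 → ecx=7
mov eax, 5 → eax=5
xor ecx, 9 → ecx=7^9=14
xor ecx, 13 → ecx=14^13=3
add ecx, 16 → ecx=3+16=19
After step 5: ecx = 19.

19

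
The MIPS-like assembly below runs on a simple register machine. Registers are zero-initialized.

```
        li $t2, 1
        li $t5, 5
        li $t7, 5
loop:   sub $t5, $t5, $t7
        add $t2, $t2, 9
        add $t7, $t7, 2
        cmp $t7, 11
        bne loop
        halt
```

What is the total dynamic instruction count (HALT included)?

19

$t2=1
$t5=5
$t7=5
$t5=5-5=0
$t2=1+9=10
$t7=5+2=7
cmp $t7, 11  (cmp 7,11)
bne loop: taken
$t5=0-7=-7
$t2=10+9=19
$t7=7+2=9
cmp $t7, 11  (cmp 9,11)
bne loop: taken
$t5=(-7)-9=-16
$t2=19+9=28
$t7=9+2=11
cmp $t7, 11  (cmp 11,11)
bne loop: not taken
halt.
Total executed instructions: 19.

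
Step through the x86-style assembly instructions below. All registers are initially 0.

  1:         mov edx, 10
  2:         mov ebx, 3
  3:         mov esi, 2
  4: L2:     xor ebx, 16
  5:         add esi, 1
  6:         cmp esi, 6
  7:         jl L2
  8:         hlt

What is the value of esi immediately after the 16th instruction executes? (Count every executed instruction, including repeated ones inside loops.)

5

after mov edx, 10: edx=10
after mov ebx, 3: ebx=3
after mov esi, 2: esi=2
after xor ebx, 16: ebx=3^16=19
after add esi, 1: esi=2+1=3
cmp esi, 6  (cmp 3,6)
jl L2: taken
after xor ebx, 16: ebx=19^16=3
after add esi, 1: esi=3+1=4
cmp esi, 6  (cmp 4,6)
jl L2: taken
after xor ebx, 16: ebx=3^16=19
after add esi, 1: esi=4+1=5
cmp esi, 6  (cmp 5,6)
jl L2: taken
after xor ebx, 16: ebx=19^16=3
After step 16: esi = 5.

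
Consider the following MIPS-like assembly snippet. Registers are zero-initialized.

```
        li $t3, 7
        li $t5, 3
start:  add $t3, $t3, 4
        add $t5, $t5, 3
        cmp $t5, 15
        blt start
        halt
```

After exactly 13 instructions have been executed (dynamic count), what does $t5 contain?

12

after li $t3, 7: $t3=7
after li $t5, 3: $t5=3
after add $t3, $t3, 4: $t3=7+4=11
after add $t5, $t5, 3: $t5=3+3=6
cmp $t5, 15  (cmp 6,15)
blt start: taken
after add $t3, $t3, 4: $t3=11+4=15
after add $t5, $t5, 3: $t5=6+3=9
cmp $t5, 15  (cmp 9,15)
blt start: taken
after add $t3, $t3, 4: $t3=15+4=19
after add $t5, $t5, 3: $t5=9+3=12
cmp $t5, 15  (cmp 12,15)
After step 13: $t5 = 12.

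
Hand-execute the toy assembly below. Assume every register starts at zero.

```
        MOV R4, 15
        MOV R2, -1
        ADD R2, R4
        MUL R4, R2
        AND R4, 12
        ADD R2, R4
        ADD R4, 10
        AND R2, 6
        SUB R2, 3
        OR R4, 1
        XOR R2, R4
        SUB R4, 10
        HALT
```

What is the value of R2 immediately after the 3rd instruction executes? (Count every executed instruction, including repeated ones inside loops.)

14

after MOV R4, 15: R4=15
after MOV R2, -1: R2=-1
after ADD R2, R4: R2=(-1)+15=14
After step 3: R2 = 14.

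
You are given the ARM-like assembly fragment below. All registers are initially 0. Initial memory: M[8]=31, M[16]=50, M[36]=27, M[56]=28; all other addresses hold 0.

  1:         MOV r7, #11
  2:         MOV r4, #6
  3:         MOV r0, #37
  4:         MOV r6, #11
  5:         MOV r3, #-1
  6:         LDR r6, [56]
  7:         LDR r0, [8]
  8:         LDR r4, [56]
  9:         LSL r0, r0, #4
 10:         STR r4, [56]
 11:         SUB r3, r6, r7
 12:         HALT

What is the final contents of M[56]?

r7=11
r4=6
r0=37
r6=11
r3=-1
r6=M[56]=28
r0=M[8]=31
r4=M[56]=28
r0=31<<4=496
STR r4, [56] → M[56]=28
r3=28-11=17
halt.

28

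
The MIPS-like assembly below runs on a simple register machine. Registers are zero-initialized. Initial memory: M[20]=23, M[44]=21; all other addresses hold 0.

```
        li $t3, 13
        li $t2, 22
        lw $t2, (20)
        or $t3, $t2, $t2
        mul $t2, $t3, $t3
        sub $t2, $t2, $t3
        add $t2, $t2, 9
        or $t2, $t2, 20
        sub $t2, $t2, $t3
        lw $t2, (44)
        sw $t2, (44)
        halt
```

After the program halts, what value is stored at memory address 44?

21

li $t3, 13 → $t3=13
li $t2, 22 → $t2=22
lw $t2, (20) → $t2=M[20]=23
or $t3, $t2, $t2 → $t3=23|23=23
mul $t2, $t3, $t3 → $t2=23*23=529
sub $t2, $t2, $t3 → $t2=529-23=506
add $t2, $t2, 9 → $t2=506+9=515
or $t2, $t2, 20 → $t2=515|20=535
sub $t2, $t2, $t3 → $t2=535-23=512
lw $t2, (44) → $t2=M[44]=21
sw $t2, (44) → M[44]=21
halt.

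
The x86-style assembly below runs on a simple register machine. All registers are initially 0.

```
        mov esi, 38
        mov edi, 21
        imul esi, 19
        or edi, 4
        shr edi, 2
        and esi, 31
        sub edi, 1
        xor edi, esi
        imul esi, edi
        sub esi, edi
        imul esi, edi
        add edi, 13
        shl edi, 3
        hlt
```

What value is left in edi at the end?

after mov esi, 38: esi=38
after mov edi, 21: edi=21
after imul esi, 19: esi=38*19=722
after or edi, 4: edi=21|4=21
after shr edi, 2: edi=21>>2=5
after and esi, 31: esi=722&31=18
after sub edi, 1: edi=5-1=4
after xor edi, esi: edi=4^18=22
after imul esi, edi: esi=18*22=396
after sub esi, edi: esi=396-22=374
after imul esi, edi: esi=374*22=8228
after add edi, 13: edi=22+13=35
after shl edi, 3: edi=35<<3=280
halt.

280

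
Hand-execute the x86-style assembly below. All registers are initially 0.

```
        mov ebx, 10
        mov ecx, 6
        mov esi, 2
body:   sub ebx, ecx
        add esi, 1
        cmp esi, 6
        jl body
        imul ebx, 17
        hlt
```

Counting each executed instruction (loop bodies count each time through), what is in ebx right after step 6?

ebx=10
ecx=6
esi=2
ebx=10-6=4
esi=2+1=3
cmp esi, 6  (cmp 3,6)
After step 6: ebx = 4.

4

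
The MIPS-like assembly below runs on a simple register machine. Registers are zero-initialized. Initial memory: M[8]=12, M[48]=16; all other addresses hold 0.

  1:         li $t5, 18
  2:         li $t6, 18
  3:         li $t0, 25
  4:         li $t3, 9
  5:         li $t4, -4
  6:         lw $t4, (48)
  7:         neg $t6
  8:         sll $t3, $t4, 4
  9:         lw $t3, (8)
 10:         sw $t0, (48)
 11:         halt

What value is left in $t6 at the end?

-18

li $t5, 18 → $t5=18
li $t6, 18 → $t6=18
li $t0, 25 → $t0=25
li $t3, 9 → $t3=9
li $t4, -4 → $t4=-4
lw $t4, (48) → $t4=M[48]=16
neg $t6 → $t6=-(18)=-18
sll $t3, $t4, 4 → $t3=16<<4=256
lw $t3, (8) → $t3=M[8]=12
sw $t0, (48) → M[48]=25
halt.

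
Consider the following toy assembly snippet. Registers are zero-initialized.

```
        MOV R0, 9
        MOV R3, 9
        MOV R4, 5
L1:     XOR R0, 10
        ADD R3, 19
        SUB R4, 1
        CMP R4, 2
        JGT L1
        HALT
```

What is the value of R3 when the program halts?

66

MOV R0, 9 → R0=9
MOV R3, 9 → R3=9
MOV R4, 5 → R4=5
XOR R0, 10 → R0=9^10=3
ADD R3, 19 → R3=9+19=28
SUB R4, 1 → R4=5-1=4
CMP R4, 2  (cmp 4,2)
JGT L1: taken
XOR R0, 10 → R0=3^10=9
ADD R3, 19 → R3=28+19=47
SUB R4, 1 → R4=4-1=3
CMP R4, 2  (cmp 3,2)
JGT L1: taken
XOR R0, 10 → R0=9^10=3
ADD R3, 19 → R3=47+19=66
SUB R4, 1 → R4=3-1=2
CMP R4, 2  (cmp 2,2)
JGT L1: not taken
halt.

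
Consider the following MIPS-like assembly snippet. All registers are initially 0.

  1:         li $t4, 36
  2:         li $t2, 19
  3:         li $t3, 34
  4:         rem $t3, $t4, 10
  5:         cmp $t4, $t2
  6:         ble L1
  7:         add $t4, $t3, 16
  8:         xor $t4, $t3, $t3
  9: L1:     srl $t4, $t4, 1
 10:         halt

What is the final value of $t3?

li $t4, 36 → $t4=36
li $t2, 19 → $t2=19
li $t3, 34 → $t3=34
rem $t3, $t4, 10 → $t3=36%10=6
cmp $t4, $t2  (cmp 36,19)
ble L1: not taken
add $t4, $t3, 16 → $t4=6+16=22
xor $t4, $t3, $t3 → $t4=6^6=0
srl $t4, $t4, 1 → $t4=0>>1=0
halt.

6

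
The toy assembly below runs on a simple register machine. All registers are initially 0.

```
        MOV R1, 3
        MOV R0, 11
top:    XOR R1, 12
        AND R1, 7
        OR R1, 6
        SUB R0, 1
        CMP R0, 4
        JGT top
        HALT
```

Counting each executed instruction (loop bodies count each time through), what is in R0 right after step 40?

MOV R1, 3 → R1=3
MOV R0, 11 → R0=11
XOR R1, 12 → R1=3^12=15
AND R1, 7 → R1=15&7=7
OR R1, 6 → R1=7|6=7
SUB R0, 1 → R0=11-1=10
CMP R0, 4  (cmp 10,4)
JGT top: taken
XOR R1, 12 → R1=7^12=11
AND R1, 7 → R1=11&7=3
OR R1, 6 → R1=3|6=7
SUB R0, 1 → R0=10-1=9
CMP R0, 4  (cmp 9,4)
JGT top: taken
XOR R1, 12 → R1=7^12=11
AND R1, 7 → R1=11&7=3
OR R1, 6 → R1=3|6=7
SUB R0, 1 → R0=9-1=8
CMP R0, 4  (cmp 8,4)
JGT top: taken
XOR R1, 12 → R1=7^12=11
AND R1, 7 → R1=11&7=3
OR R1, 6 → R1=3|6=7
SUB R0, 1 → R0=8-1=7
CMP R0, 4  (cmp 7,4)
JGT top: taken
XOR R1, 12 → R1=7^12=11
AND R1, 7 → R1=11&7=3
OR R1, 6 → R1=3|6=7
SUB R0, 1 → R0=7-1=6
CMP R0, 4  (cmp 6,4)
JGT top: taken
XOR R1, 12 → R1=7^12=11
AND R1, 7 → R1=11&7=3
OR R1, 6 → R1=3|6=7
SUB R0, 1 → R0=6-1=5
CMP R0, 4  (cmp 5,4)
JGT top: taken
XOR R1, 12 → R1=7^12=11
AND R1, 7 → R1=11&7=3
After step 40: R0 = 5.

5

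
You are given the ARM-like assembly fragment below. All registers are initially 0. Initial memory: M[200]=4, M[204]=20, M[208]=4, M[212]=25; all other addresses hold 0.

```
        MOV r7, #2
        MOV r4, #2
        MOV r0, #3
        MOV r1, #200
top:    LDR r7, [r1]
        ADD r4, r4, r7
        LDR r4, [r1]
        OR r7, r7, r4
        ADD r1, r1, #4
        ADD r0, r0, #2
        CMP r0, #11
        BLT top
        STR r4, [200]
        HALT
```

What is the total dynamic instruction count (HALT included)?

38

r7=2
r4=2
r0=3
r1=200
r7=M[200]=4
r4=2+4=6
r4=M[200]=4
r7=4|4=4
r1=200+4=204
r0=3+2=5
CMP r0, #11  (cmp 5,11)
BLT top: taken
r7=M[204]=20
r4=4+20=24
r4=M[204]=20
r7=20|20=20
r1=204+4=208
r0=5+2=7
CMP r0, #11  (cmp 7,11)
BLT top: taken
r7=M[208]=4
r4=20+4=24
r4=M[208]=4
r7=4|4=4
r1=208+4=212
r0=7+2=9
CMP r0, #11  (cmp 9,11)
BLT top: taken
r7=M[212]=25
r4=4+25=29
r4=M[212]=25
r7=25|25=25
r1=212+4=216
r0=9+2=11
CMP r0, #11  (cmp 11,11)
BLT top: not taken
STR r4, [200] → M[200]=25
halt.
Total executed instructions: 38.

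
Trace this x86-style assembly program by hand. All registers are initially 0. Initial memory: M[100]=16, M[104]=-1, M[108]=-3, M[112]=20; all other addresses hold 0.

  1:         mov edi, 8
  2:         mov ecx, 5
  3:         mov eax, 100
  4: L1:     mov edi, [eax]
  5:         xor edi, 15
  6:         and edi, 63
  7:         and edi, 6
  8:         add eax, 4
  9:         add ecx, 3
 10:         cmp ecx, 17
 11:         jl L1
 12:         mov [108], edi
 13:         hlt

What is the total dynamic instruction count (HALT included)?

37

after mov edi, 8: edi=8
after mov ecx, 5: ecx=5
after mov eax, 100: eax=100
after mov edi, [eax]: edi=M[100]=16
after xor edi, 15: edi=16^15=31
after and edi, 63: edi=31&63=31
after and edi, 6: edi=31&6=6
after add eax, 4: eax=100+4=104
after add ecx, 3: ecx=5+3=8
cmp ecx, 17  (cmp 8,17)
jl L1: taken
after mov edi, [eax]: edi=M[104]=-1
after xor edi, 15: edi=(-1)^15=-16
after and edi, 63: edi=(-16)&63=48
after and edi, 6: edi=48&6=0
after add eax, 4: eax=104+4=108
after add ecx, 3: ecx=8+3=11
cmp ecx, 17  (cmp 11,17)
jl L1: taken
after mov edi, [eax]: edi=M[108]=-3
after xor edi, 15: edi=(-3)^15=-14
after and edi, 63: edi=(-14)&63=50
after and edi, 6: edi=50&6=2
after add eax, 4: eax=108+4=112
after add ecx, 3: ecx=11+3=14
cmp ecx, 17  (cmp 14,17)
jl L1: taken
after mov edi, [eax]: edi=M[112]=20
after xor edi, 15: edi=20^15=27
after and edi, 63: edi=27&63=27
after and edi, 6: edi=27&6=2
after add eax, 4: eax=112+4=116
after add ecx, 3: ecx=14+3=17
cmp ecx, 17  (cmp 17,17)
jl L1: not taken
mov [108], edi → M[108]=2
halt.
Total executed instructions: 37.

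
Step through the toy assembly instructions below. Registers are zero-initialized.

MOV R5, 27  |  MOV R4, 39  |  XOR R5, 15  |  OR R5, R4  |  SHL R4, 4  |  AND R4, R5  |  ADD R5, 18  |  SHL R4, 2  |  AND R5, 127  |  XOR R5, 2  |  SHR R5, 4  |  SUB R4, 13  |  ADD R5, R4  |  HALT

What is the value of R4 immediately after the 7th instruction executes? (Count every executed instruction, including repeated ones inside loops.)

R5=27
R4=39
R5=27^15=20
R5=20|39=55
R4=39<<4=624
R4=624&55=48
R5=55+18=73
After step 7: R4 = 48.

48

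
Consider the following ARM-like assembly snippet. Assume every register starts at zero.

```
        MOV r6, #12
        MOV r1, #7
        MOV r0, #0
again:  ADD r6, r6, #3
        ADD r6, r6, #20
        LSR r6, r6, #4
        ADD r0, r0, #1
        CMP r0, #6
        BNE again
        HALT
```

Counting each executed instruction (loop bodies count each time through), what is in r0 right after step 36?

5

r6=12
r1=7
r0=0
r6=12+3=15
r6=15+20=35
r6=35>>4=2
r0=0+1=1
CMP r0, #6  (cmp 1,6)
BNE again: taken
r6=2+3=5
r6=5+20=25
r6=25>>4=1
r0=1+1=2
CMP r0, #6  (cmp 2,6)
BNE again: taken
r6=1+3=4
r6=4+20=24
r6=24>>4=1
r0=2+1=3
CMP r0, #6  (cmp 3,6)
BNE again: taken
r6=1+3=4
r6=4+20=24
r6=24>>4=1
r0=3+1=4
CMP r0, #6  (cmp 4,6)
BNE again: taken
r6=1+3=4
r6=4+20=24
r6=24>>4=1
r0=4+1=5
CMP r0, #6  (cmp 5,6)
BNE again: taken
r6=1+3=4
r6=4+20=24
r6=24>>4=1
After step 36: r0 = 5.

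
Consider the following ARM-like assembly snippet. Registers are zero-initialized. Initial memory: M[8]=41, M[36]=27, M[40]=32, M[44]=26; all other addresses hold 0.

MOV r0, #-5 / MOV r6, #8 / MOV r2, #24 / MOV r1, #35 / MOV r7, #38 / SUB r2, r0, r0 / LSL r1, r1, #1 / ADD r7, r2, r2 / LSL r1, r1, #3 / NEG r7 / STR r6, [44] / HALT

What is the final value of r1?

560

MOV r0, #-5 → r0=-5
MOV r6, #8 → r6=8
MOV r2, #24 → r2=24
MOV r1, #35 → r1=35
MOV r7, #38 → r7=38
SUB r2, r0, r0 → r2=(-5)-(-5)=0
LSL r1, r1, #1 → r1=35<<1=70
ADD r7, r2, r2 → r7=0+0=0
LSL r1, r1, #3 → r1=70<<3=560
NEG r7 → r7=-(0)=0
STR r6, [44] → M[44]=8
halt.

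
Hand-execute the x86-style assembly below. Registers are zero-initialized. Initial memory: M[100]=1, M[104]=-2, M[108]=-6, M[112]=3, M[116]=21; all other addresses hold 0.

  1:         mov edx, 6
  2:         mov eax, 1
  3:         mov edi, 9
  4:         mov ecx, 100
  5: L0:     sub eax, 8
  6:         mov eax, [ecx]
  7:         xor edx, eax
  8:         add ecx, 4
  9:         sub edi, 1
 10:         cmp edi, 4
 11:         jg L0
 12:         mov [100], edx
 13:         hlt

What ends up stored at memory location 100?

after mov edx, 6: edx=6
after mov eax, 1: eax=1
after mov edi, 9: edi=9
after mov ecx, 100: ecx=100
after sub eax, 8: eax=1-8=-7
after mov eax, [ecx]: eax=M[100]=1
after xor edx, eax: edx=6^1=7
after add ecx, 4: ecx=100+4=104
after sub edi, 1: edi=9-1=8
cmp edi, 4  (cmp 8,4)
jg L0: taken
after sub eax, 8: eax=1-8=-7
after mov eax, [ecx]: eax=M[104]=-2
after xor edx, eax: edx=7^(-2)=-7
after add ecx, 4: ecx=104+4=108
after sub edi, 1: edi=8-1=7
cmp edi, 4  (cmp 7,4)
jg L0: taken
after sub eax, 8: eax=(-2)-8=-10
after mov eax, [ecx]: eax=M[108]=-6
after xor edx, eax: edx=(-7)^(-6)=3
after add ecx, 4: ecx=108+4=112
after sub edi, 1: edi=7-1=6
cmp edi, 4  (cmp 6,4)
jg L0: taken
after sub eax, 8: eax=(-6)-8=-14
after mov eax, [ecx]: eax=M[112]=3
after xor edx, eax: edx=3^3=0
after add ecx, 4: ecx=112+4=116
after sub edi, 1: edi=6-1=5
cmp edi, 4  (cmp 5,4)
jg L0: taken
after sub eax, 8: eax=3-8=-5
after mov eax, [ecx]: eax=M[116]=21
after xor edx, eax: edx=0^21=21
after add ecx, 4: ecx=116+4=120
after sub edi, 1: edi=5-1=4
cmp edi, 4  (cmp 4,4)
jg L0: not taken
mov [100], edx → M[100]=21
halt.

21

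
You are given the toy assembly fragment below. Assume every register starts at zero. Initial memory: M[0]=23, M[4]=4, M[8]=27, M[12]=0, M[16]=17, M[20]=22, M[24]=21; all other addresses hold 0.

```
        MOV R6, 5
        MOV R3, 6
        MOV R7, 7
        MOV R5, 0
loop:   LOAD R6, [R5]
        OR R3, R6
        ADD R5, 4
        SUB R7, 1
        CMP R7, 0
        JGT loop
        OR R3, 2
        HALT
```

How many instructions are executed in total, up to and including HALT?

MOV R6, 5 → R6=5
MOV R3, 6 → R3=6
MOV R7, 7 → R7=7
MOV R5, 0 → R5=0
LOAD R6, [R5] → R6=M[0]=23
OR R3, R6 → R3=6|23=23
ADD R5, 4 → R5=0+4=4
SUB R7, 1 → R7=7-1=6
CMP R7, 0  (cmp 6,0)
JGT loop: taken
LOAD R6, [R5] → R6=M[4]=4
OR R3, R6 → R3=23|4=23
ADD R5, 4 → R5=4+4=8
SUB R7, 1 → R7=6-1=5
CMP R7, 0  (cmp 5,0)
JGT loop: taken
LOAD R6, [R5] → R6=M[8]=27
OR R3, R6 → R3=23|27=31
ADD R5, 4 → R5=8+4=12
SUB R7, 1 → R7=5-1=4
CMP R7, 0  (cmp 4,0)
JGT loop: taken
LOAD R6, [R5] → R6=M[12]=0
OR R3, R6 → R3=31|0=31
ADD R5, 4 → R5=12+4=16
SUB R7, 1 → R7=4-1=3
CMP R7, 0  (cmp 3,0)
JGT loop: taken
LOAD R6, [R5] → R6=M[16]=17
OR R3, R6 → R3=31|17=31
ADD R5, 4 → R5=16+4=20
SUB R7, 1 → R7=3-1=2
CMP R7, 0  (cmp 2,0)
JGT loop: taken
LOAD R6, [R5] → R6=M[20]=22
OR R3, R6 → R3=31|22=31
ADD R5, 4 → R5=20+4=24
SUB R7, 1 → R7=2-1=1
CMP R7, 0  (cmp 1,0)
JGT loop: taken
LOAD R6, [R5] → R6=M[24]=21
OR R3, R6 → R3=31|21=31
ADD R5, 4 → R5=24+4=28
SUB R7, 1 → R7=1-1=0
CMP R7, 0  (cmp 0,0)
JGT loop: not taken
OR R3, 2 → R3=31|2=31
halt.
Total executed instructions: 48.

48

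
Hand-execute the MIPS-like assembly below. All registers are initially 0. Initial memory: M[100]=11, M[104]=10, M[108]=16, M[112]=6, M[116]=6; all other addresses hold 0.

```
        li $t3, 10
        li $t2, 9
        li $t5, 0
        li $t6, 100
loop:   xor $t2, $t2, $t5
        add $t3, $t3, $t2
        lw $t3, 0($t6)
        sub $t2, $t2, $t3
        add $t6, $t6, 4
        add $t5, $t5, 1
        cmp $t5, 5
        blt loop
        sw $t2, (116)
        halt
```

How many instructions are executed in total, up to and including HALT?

li $t3, 10 → $t3=10
li $t2, 9 → $t2=9
li $t5, 0 → $t5=0
li $t6, 100 → $t6=100
xor $t2, $t2, $t5 → $t2=9^0=9
add $t3, $t3, $t2 → $t3=10+9=19
lw $t3, 0($t6) → $t3=M[100]=11
sub $t2, $t2, $t3 → $t2=9-11=-2
add $t6, $t6, 4 → $t6=100+4=104
add $t5, $t5, 1 → $t5=0+1=1
cmp $t5, 5  (cmp 1,5)
blt loop: taken
xor $t2, $t2, $t5 → $t2=(-2)^1=-1
add $t3, $t3, $t2 → $t3=11+(-1)=10
lw $t3, 0($t6) → $t3=M[104]=10
sub $t2, $t2, $t3 → $t2=(-1)-10=-11
add $t6, $t6, 4 → $t6=104+4=108
add $t5, $t5, 1 → $t5=1+1=2
cmp $t5, 5  (cmp 2,5)
blt loop: taken
xor $t2, $t2, $t5 → $t2=(-11)^2=-9
add $t3, $t3, $t2 → $t3=10+(-9)=1
lw $t3, 0($t6) → $t3=M[108]=16
sub $t2, $t2, $t3 → $t2=(-9)-16=-25
add $t6, $t6, 4 → $t6=108+4=112
add $t5, $t5, 1 → $t5=2+1=3
cmp $t5, 5  (cmp 3,5)
blt loop: taken
xor $t2, $t2, $t5 → $t2=(-25)^3=-28
add $t3, $t3, $t2 → $t3=16+(-28)=-12
lw $t3, 0($t6) → $t3=M[112]=6
sub $t2, $t2, $t3 → $t2=(-28)-6=-34
add $t6, $t6, 4 → $t6=112+4=116
add $t5, $t5, 1 → $t5=3+1=4
cmp $t5, 5  (cmp 4,5)
blt loop: taken
xor $t2, $t2, $t5 → $t2=(-34)^4=-38
add $t3, $t3, $t2 → $t3=6+(-38)=-32
lw $t3, 0($t6) → $t3=M[116]=6
sub $t2, $t2, $t3 → $t2=(-38)-6=-44
add $t6, $t6, 4 → $t6=116+4=120
add $t5, $t5, 1 → $t5=4+1=5
cmp $t5, 5  (cmp 5,5)
blt loop: not taken
sw $t2, (116) → M[116]=-44
halt.
Total executed instructions: 46.

46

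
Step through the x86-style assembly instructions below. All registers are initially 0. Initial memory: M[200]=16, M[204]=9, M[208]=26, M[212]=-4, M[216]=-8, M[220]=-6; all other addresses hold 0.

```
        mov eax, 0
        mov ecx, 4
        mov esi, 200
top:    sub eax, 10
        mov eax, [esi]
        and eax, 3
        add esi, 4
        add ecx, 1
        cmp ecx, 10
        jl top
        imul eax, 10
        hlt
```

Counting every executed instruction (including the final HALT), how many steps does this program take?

after mov eax, 0: eax=0
after mov ecx, 4: ecx=4
after mov esi, 200: esi=200
after sub eax, 10: eax=0-10=-10
after mov eax, [esi]: eax=M[200]=16
after and eax, 3: eax=16&3=0
after add esi, 4: esi=200+4=204
after add ecx, 1: ecx=4+1=5
cmp ecx, 10  (cmp 5,10)
jl top: taken
after sub eax, 10: eax=0-10=-10
after mov eax, [esi]: eax=M[204]=9
after and eax, 3: eax=9&3=1
after add esi, 4: esi=204+4=208
after add ecx, 1: ecx=5+1=6
cmp ecx, 10  (cmp 6,10)
jl top: taken
after sub eax, 10: eax=1-10=-9
after mov eax, [esi]: eax=M[208]=26
after and eax, 3: eax=26&3=2
after add esi, 4: esi=208+4=212
after add ecx, 1: ecx=6+1=7
cmp ecx, 10  (cmp 7,10)
jl top: taken
after sub eax, 10: eax=2-10=-8
after mov eax, [esi]: eax=M[212]=-4
after and eax, 3: eax=(-4)&3=0
after add esi, 4: esi=212+4=216
after add ecx, 1: ecx=7+1=8
cmp ecx, 10  (cmp 8,10)
jl top: taken
after sub eax, 10: eax=0-10=-10
after mov eax, [esi]: eax=M[216]=-8
after and eax, 3: eax=(-8)&3=0
after add esi, 4: esi=216+4=220
after add ecx, 1: ecx=8+1=9
cmp ecx, 10  (cmp 9,10)
jl top: taken
after sub eax, 10: eax=0-10=-10
after mov eax, [esi]: eax=M[220]=-6
after and eax, 3: eax=(-6)&3=2
after add esi, 4: esi=220+4=224
after add ecx, 1: ecx=9+1=10
cmp ecx, 10  (cmp 10,10)
jl top: not taken
after imul eax, 10: eax=2*10=20
halt.
Total executed instructions: 47.

47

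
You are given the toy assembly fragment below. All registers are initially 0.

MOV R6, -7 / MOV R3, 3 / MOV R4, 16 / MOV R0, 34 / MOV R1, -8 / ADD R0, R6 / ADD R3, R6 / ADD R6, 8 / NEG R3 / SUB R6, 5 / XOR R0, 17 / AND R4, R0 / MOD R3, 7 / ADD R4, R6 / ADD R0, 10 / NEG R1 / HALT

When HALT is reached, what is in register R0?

20

MOV R6, -7 → R6=-7
MOV R3, 3 → R3=3
MOV R4, 16 → R4=16
MOV R0, 34 → R0=34
MOV R1, -8 → R1=-8
ADD R0, R6 → R0=34+(-7)=27
ADD R3, R6 → R3=3+(-7)=-4
ADD R6, 8 → R6=(-7)+8=1
NEG R3 → R3=-(-4)=4
SUB R6, 5 → R6=1-5=-4
XOR R0, 17 → R0=27^17=10
AND R4, R0 → R4=16&10=0
MOD R3, 7 → R3=4%7=4
ADD R4, R6 → R4=0+(-4)=-4
ADD R0, 10 → R0=10+10=20
NEG R1 → R1=-(-8)=8
halt.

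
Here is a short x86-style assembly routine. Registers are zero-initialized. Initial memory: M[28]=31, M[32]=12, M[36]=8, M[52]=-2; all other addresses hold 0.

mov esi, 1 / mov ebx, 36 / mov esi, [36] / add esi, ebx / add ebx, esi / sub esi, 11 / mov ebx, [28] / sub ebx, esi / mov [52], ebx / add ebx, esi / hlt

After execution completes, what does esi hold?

33

after mov esi, 1: esi=1
after mov ebx, 36: ebx=36
after mov esi, [36]: esi=M[36]=8
after add esi, ebx: esi=8+36=44
after add ebx, esi: ebx=36+44=80
after sub esi, 11: esi=44-11=33
after mov ebx, [28]: ebx=M[28]=31
after sub ebx, esi: ebx=31-33=-2
mov [52], ebx → M[52]=-2
after add ebx, esi: ebx=(-2)+33=31
halt.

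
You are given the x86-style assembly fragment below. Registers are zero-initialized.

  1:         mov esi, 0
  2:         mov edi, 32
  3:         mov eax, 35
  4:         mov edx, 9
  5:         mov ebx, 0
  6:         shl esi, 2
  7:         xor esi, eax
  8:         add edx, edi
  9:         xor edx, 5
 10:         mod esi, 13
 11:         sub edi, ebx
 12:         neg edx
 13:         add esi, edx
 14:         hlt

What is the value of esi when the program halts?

-35

mov esi, 0 → esi=0
mov edi, 32 → edi=32
mov eax, 35 → eax=35
mov edx, 9 → edx=9
mov ebx, 0 → ebx=0
shl esi, 2 → esi=0<<2=0
xor esi, eax → esi=0^35=35
add edx, edi → edx=9+32=41
xor edx, 5 → edx=41^5=44
mod esi, 13 → esi=35%13=9
sub edi, ebx → edi=32-0=32
neg edx → edx=-(44)=-44
add esi, edx → esi=9+(-44)=-35
halt.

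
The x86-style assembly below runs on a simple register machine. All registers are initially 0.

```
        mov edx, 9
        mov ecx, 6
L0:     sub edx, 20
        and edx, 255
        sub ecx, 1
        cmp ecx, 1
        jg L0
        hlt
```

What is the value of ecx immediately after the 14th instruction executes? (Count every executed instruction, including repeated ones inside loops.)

edx=9
ecx=6
edx=9-20=-11
edx=(-11)&255=245
ecx=6-1=5
cmp ecx, 1  (cmp 5,1)
jg L0: taken
edx=245-20=225
edx=225&255=225
ecx=5-1=4
cmp ecx, 1  (cmp 4,1)
jg L0: taken
edx=225-20=205
edx=205&255=205
After step 14: ecx = 4.

4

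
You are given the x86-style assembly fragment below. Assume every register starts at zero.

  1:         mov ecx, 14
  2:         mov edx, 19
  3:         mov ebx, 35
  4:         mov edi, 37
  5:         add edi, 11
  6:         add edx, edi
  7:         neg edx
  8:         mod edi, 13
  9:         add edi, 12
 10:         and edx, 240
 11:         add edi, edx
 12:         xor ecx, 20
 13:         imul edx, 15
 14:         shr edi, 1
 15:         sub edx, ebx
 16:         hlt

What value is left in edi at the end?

mov ecx, 14 → ecx=14
mov edx, 19 → edx=19
mov ebx, 35 → ebx=35
mov edi, 37 → edi=37
add edi, 11 → edi=37+11=48
add edx, edi → edx=19+48=67
neg edx → edx=-(67)=-67
mod edi, 13 → edi=48%13=9
add edi, 12 → edi=9+12=21
and edx, 240 → edx=(-67)&240=176
add edi, edx → edi=21+176=197
xor ecx, 20 → ecx=14^20=26
imul edx, 15 → edx=176*15=2640
shr edi, 1 → edi=197>>1=98
sub edx, ebx → edx=2640-35=2605
halt.

98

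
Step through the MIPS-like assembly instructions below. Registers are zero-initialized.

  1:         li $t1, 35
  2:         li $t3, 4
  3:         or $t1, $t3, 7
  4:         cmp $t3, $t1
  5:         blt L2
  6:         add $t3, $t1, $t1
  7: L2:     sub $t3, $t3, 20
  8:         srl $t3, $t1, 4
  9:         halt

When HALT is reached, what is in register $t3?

0

after li $t1, 35: $t1=35
after li $t3, 4: $t3=4
after or $t1, $t3, 7: $t1=4|7=7
cmp $t3, $t1  (cmp 4,7)
blt L2: taken
after sub $t3, $t3, 20: $t3=4-20=-16
after srl $t3, $t1, 4: $t3=7>>4=0
halt.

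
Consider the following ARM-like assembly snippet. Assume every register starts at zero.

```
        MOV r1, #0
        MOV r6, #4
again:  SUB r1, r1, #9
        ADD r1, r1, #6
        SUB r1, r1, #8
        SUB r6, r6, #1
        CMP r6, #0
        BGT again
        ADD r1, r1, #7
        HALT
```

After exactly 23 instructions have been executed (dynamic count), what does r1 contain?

-44

after MOV r1, #0: r1=0
after MOV r6, #4: r6=4
after SUB r1, r1, #9: r1=0-9=-9
after ADD r1, r1, #6: r1=(-9)+6=-3
after SUB r1, r1, #8: r1=(-3)-8=-11
after SUB r6, r6, #1: r6=4-1=3
CMP r6, #0  (cmp 3,0)
BGT again: taken
after SUB r1, r1, #9: r1=(-11)-9=-20
after ADD r1, r1, #6: r1=(-20)+6=-14
after SUB r1, r1, #8: r1=(-14)-8=-22
after SUB r6, r6, #1: r6=3-1=2
CMP r6, #0  (cmp 2,0)
BGT again: taken
after SUB r1, r1, #9: r1=(-22)-9=-31
after ADD r1, r1, #6: r1=(-31)+6=-25
after SUB r1, r1, #8: r1=(-25)-8=-33
after SUB r6, r6, #1: r6=2-1=1
CMP r6, #0  (cmp 1,0)
BGT again: taken
after SUB r1, r1, #9: r1=(-33)-9=-42
after ADD r1, r1, #6: r1=(-42)+6=-36
after SUB r1, r1, #8: r1=(-36)-8=-44
After step 23: r1 = -44.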